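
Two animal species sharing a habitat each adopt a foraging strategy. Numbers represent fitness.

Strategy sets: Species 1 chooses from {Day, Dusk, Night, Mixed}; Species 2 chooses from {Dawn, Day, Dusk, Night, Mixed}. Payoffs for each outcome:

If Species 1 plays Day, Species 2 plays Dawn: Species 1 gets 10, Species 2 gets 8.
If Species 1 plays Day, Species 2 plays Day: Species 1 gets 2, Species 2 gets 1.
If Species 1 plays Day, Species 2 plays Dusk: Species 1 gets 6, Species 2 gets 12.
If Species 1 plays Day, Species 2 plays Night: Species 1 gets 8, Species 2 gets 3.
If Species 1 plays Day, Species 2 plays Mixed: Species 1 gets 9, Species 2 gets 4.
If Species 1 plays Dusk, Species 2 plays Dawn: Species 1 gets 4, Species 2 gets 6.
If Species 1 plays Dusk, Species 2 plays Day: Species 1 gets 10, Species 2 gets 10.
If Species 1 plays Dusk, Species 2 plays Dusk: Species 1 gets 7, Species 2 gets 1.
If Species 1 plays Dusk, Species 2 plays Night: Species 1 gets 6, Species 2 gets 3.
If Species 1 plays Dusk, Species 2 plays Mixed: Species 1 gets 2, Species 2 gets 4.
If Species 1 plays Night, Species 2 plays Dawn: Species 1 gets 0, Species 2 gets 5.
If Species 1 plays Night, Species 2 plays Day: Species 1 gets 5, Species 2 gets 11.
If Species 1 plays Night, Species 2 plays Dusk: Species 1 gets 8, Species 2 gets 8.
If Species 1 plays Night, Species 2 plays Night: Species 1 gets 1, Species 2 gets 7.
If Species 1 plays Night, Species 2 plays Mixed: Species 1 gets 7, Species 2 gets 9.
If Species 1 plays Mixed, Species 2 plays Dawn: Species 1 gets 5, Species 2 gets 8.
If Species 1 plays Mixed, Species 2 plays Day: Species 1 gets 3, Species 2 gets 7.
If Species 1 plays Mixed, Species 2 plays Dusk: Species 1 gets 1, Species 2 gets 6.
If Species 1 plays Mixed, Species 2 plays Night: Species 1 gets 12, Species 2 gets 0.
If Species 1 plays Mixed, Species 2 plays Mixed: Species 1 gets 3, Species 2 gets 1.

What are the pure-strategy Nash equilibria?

The unique pure-strategy Nash equilibrium is (Dusk, Day).

Species 1 against Dawn: payoffs 10, 4, 0, 5 → best response Day.
Species 1 against Day: payoffs 2, 10, 5, 3 → best response Dusk.
Species 1 against Dusk: payoffs 6, 7, 8, 1 → best response Night.
Species 1 against Night: payoffs 8, 6, 1, 12 → best response Mixed.
Species 1 against Mixed: payoffs 9, 2, 7, 3 → best response Day.
Species 2 against Day: payoffs 8, 1, 12, 3, 4 → best response Dusk.
Species 2 against Dusk: payoffs 6, 10, 1, 3, 4 → best response Day.
Species 2 against Night: payoffs 5, 11, 8, 7, 9 → best response Day.
Species 2 against Mixed: payoffs 8, 7, 6, 0, 1 → best response Dawn.
Mutual best responses: (Dusk, Day).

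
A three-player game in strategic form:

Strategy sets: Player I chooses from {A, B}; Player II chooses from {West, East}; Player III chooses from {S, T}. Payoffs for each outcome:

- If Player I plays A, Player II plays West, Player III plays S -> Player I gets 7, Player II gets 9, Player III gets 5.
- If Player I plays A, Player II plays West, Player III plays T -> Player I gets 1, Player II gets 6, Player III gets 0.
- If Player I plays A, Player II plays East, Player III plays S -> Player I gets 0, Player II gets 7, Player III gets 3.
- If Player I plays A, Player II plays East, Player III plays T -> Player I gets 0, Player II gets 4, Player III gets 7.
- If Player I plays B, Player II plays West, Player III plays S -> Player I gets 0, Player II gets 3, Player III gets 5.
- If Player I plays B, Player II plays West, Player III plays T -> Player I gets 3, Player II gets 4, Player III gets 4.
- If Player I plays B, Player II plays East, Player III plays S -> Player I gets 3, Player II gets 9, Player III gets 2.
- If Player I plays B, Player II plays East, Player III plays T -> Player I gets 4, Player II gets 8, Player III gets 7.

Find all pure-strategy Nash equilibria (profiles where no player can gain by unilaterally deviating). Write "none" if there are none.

The pure Nash equilibria are (A, West, S) and (B, East, T).

Player I against (West, S): payoffs 7, 0 → best response A.
Player I against (West, T): payoffs 1, 3 → best response B.
Player I against (East, S): payoffs 0, 3 → best response B.
Player I against (East, T): payoffs 0, 4 → best response B.
Player II against (A, S): payoffs 9, 7 → best response West.
Player II against (A, T): payoffs 6, 4 → best response West.
Player II against (B, S): payoffs 3, 9 → best response East.
Player II against (B, T): payoffs 4, 8 → best response East.
Player III against (A, West): payoffs 5, 0 → best response S.
Player III against (A, East): payoffs 3, 7 → best response T.
Player III against (B, West): payoffs 5, 4 → best response S.
Player III against (B, East): payoffs 2, 7 → best response T.
Mutual best responses: (A, West, S); (B, East, T).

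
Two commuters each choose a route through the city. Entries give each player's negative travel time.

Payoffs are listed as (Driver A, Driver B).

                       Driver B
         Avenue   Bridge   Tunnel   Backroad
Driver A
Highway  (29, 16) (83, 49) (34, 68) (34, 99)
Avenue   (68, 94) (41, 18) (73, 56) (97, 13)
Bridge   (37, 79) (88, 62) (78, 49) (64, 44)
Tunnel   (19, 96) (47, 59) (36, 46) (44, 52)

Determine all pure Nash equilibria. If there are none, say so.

The unique pure-strategy Nash equilibrium is (Avenue, Avenue).

For each player, find the best response to each opponent profile; mutual best responses are the pure NE.
Driver A against Avenue: payoffs 29, 68, 37, 19 → best response Avenue.
Driver A against Bridge: payoffs 83, 41, 88, 47 → best response Bridge.
Driver A against Tunnel: payoffs 34, 73, 78, 36 → best response Bridge.
Driver A against Backroad: payoffs 34, 97, 64, 44 → best response Avenue.
Driver B against Highway: payoffs 16, 49, 68, 99 → best response Backroad.
Driver B against Avenue: payoffs 94, 18, 56, 13 → best response Avenue.
Driver B against Bridge: payoffs 79, 62, 49, 44 → best response Avenue.
Driver B against Tunnel: payoffs 96, 59, 46, 52 → best response Avenue.
Mutual best responses: (Avenue, Avenue).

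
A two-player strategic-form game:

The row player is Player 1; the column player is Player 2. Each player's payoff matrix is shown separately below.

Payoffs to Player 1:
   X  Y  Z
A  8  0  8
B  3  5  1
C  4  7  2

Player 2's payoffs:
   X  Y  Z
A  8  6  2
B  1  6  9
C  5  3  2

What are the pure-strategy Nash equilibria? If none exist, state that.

Player 1 against X: payoffs 8, 3, 4 → best response A.
Player 1 against Y: payoffs 0, 5, 7 → best response C.
Player 1 against Z: payoffs 8, 1, 2 → best response A.
Player 2 against A: payoffs 8, 6, 2 → best response X.
Player 2 against B: payoffs 1, 6, 9 → best response Z.
Player 2 against C: payoffs 5, 3, 2 → best response X.
Mutual best responses: (A, X).

Pure NE: (A, X)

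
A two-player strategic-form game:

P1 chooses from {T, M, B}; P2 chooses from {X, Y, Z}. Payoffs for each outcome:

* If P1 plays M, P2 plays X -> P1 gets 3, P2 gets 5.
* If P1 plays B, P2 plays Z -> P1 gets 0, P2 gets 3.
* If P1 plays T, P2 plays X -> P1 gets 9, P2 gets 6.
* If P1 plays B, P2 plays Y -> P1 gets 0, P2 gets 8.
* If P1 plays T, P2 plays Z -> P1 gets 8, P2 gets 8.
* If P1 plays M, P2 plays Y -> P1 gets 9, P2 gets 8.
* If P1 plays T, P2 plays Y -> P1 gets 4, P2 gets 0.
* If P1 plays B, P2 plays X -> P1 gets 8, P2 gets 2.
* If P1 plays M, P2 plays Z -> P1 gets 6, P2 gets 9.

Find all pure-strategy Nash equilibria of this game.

Pure NE: (T, Z)

Mark each player's best response to every combination of opponents' strategies; a profile where every player is best-responding is a pure Nash equilibrium.
P1 against X: payoffs 9, 3, 8 → best response T.
P1 against Y: payoffs 4, 9, 0 → best response M.
P1 against Z: payoffs 8, 6, 0 → best response T.
P2 against T: payoffs 6, 0, 8 → best response Z.
P2 against M: payoffs 5, 8, 9 → best response Z.
P2 against B: payoffs 2, 8, 3 → best response Y.
Mutual best responses: (T, Z).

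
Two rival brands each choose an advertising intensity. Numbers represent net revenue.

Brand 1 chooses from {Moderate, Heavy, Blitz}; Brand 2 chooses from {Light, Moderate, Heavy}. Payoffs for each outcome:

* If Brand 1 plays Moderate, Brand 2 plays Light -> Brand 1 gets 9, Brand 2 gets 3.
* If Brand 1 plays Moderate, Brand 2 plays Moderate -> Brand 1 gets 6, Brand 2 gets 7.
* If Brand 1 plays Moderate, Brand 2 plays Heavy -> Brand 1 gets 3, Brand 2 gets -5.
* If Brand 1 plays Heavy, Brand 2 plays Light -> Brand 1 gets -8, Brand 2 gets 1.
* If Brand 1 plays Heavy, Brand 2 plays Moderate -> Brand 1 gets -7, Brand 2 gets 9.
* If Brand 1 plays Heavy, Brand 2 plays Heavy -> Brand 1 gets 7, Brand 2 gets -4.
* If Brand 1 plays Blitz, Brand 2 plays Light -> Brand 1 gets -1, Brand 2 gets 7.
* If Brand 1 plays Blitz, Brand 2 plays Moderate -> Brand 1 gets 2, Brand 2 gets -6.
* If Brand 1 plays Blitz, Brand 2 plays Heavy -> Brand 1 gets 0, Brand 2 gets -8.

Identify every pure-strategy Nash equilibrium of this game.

Pure NE: (Moderate, Moderate)

Brand 1 against Light: payoffs 9, -8, -1 → best response Moderate.
Brand 1 against Moderate: payoffs 6, -7, 2 → best response Moderate.
Brand 1 against Heavy: payoffs 3, 7, 0 → best response Heavy.
Brand 2 against Moderate: payoffs 3, 7, -5 → best response Moderate.
Brand 2 against Heavy: payoffs 1, 9, -4 → best response Moderate.
Brand 2 against Blitz: payoffs 7, -6, -8 → best response Light.
Mutual best responses: (Moderate, Moderate).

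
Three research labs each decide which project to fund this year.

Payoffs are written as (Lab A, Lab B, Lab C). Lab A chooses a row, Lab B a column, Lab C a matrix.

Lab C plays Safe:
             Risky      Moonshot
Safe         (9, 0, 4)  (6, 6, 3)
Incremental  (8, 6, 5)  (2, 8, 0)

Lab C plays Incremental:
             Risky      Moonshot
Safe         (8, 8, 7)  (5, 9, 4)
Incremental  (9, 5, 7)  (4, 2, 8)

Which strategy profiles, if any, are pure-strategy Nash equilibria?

(Safe, Risky, Safe): Lab B can switch to Moonshot (0 → 6). Not NE.
(Safe, Risky, Incremental): Lab A can switch to Incremental (8 → 9). Not NE.
(Safe, Moonshot, Safe): Lab C can switch to Incremental (3 → 4). Not NE.
(Safe, Moonshot, Incremental): Lab A gets 5, best alternative 4; Lab B gets 9, best alternative 8; Lab C gets 4, best alternative 3. No profitable deviation — NE.
(Incremental, Risky, Safe): Lab A can switch to Safe (8 → 9). Not NE.
(Incremental, Risky, Incremental): Lab A gets 9, best alternative 8; Lab B gets 5, best alternative 2; Lab C gets 7, best alternative 5. No profitable deviation — NE.
(Incremental, Moonshot, Safe): Lab A can switch to Safe (2 → 6). Not NE.
(Incremental, Moonshot, Incremental): Lab A can switch to Safe (4 → 5). Not NE.

(Safe, Moonshot, Incremental) and (Incremental, Risky, Incremental)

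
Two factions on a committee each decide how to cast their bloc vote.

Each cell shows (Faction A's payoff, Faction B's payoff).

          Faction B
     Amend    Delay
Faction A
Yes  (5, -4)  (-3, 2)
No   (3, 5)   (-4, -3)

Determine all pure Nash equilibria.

The unique pure-strategy Nash equilibrium is (Yes, Delay).

Faction A against Amend: payoffs 5, 3 → best response Yes.
Faction A against Delay: payoffs -3, -4 → best response Yes.
Faction B against Yes: payoffs -4, 2 → best response Delay.
Faction B against No: payoffs 5, -3 → best response Amend.
Mutual best responses: (Yes, Delay).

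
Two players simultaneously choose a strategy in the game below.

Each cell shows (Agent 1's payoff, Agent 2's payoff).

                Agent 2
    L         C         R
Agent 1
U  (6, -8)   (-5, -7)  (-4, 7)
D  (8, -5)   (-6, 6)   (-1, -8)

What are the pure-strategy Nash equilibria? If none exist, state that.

This game has no pure Nash equilibrium.

(U, L): Agent 1 can switch to D (6 → 8). Not NE.
(U, C): Agent 2 can switch to R (-7 → 7). Not NE.
(U, R): Agent 1 can switch to D (-4 → -1). Not NE.
(D, L): Agent 2 can switch to C (-5 → 6). Not NE.
(D, C): Agent 1 can switch to U (-6 → -5). Not NE.
(D, R): Agent 2 can switch to L (-8 → -5). Not NE.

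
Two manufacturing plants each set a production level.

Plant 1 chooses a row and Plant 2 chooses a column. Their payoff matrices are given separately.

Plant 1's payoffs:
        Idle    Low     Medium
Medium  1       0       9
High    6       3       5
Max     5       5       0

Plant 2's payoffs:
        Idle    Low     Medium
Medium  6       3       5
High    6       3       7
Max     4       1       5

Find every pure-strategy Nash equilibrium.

There is no pure-strategy Nash equilibrium.

(Medium, Idle): Plant 1 can switch to High (1 → 6). Not NE.
(Medium, Low): Plant 1 can switch to High (0 → 3). Not NE.
(Medium, Medium): Plant 2 can switch to Idle (5 → 6). Not NE.
(High, Idle): Plant 2 can switch to Medium (6 → 7). Not NE.
(High, Low): Plant 1 can switch to Max (3 → 5). Not NE.
(High, Medium): Plant 1 can switch to Medium (5 → 9). Not NE.
(Max, Idle): Plant 1 can switch to High (5 → 6). Not NE.
(Max, Low): Plant 2 can switch to Idle (1 → 4). Not NE.
(The remaining 1 profile has a profitable deviation by the same check.)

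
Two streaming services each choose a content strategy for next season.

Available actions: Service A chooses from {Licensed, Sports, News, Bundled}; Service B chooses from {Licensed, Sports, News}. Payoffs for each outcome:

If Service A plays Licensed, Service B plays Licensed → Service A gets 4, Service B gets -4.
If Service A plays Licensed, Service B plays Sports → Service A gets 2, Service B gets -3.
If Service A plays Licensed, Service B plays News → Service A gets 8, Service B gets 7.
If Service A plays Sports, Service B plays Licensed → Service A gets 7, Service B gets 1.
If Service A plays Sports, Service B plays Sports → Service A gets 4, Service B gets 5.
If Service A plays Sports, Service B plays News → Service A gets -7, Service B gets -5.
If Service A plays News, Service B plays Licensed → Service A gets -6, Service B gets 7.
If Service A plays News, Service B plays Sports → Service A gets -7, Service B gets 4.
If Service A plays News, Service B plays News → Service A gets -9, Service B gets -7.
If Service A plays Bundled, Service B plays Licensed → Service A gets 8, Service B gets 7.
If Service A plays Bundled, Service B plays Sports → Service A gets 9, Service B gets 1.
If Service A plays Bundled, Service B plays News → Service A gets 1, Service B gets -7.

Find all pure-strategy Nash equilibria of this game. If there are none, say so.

(Licensed, Licensed): Service A can switch to Sports (4 → 7). Not NE.
(Licensed, Sports): Service A can switch to Sports (2 → 4). Not NE.
(Licensed, News): Service A gets 8, best alternative 1; Service B gets 7, best alternative -3. No profitable deviation — NE.
(Sports, Licensed): Service A can switch to Bundled (7 → 8). Not NE.
(Sports, Sports): Service A can switch to Bundled (4 → 9). Not NE.
(Sports, News): Service A can switch to Licensed (-7 → 8). Not NE.
(News, Licensed): Service A can switch to Licensed (-6 → 4). Not NE.
(News, Sports): Service A can switch to Licensed (-7 → 2). Not NE.
(News, News): Service A can switch to Licensed (-9 → 8). Not NE.
(Bundled, Licensed): Service A gets 8, best alternative 7; Service B gets 7, best alternative 1. No profitable deviation — NE.
(Bundled, Sports): Service B can switch to Licensed (1 → 7). Not NE.
(Bundled, News): Service A can switch to Licensed (1 → 8). Not NE.

(Licensed, News), (Bundled, Licensed)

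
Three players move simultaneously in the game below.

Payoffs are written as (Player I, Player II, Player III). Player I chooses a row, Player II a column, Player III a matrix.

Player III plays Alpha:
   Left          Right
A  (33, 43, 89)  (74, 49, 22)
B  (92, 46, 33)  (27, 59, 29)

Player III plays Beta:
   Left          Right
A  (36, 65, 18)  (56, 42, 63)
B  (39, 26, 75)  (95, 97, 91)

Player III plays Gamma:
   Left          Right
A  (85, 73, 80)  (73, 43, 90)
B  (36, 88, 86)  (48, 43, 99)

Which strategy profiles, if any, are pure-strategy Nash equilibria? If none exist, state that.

This game has no pure Nash equilibrium.

Player I against (Left, Alpha): payoffs 33, 92 → best response B.
Player I against (Left, Beta): payoffs 36, 39 → best response B.
Player I against (Left, Gamma): payoffs 85, 36 → best response A.
Player I against (Right, Alpha): payoffs 74, 27 → best response A.
Player I against (Right, Beta): payoffs 56, 95 → best response B.
Player I against (Right, Gamma): payoffs 73, 48 → best response A.
Player II against (A, Alpha): payoffs 43, 49 → best response Right.
Player II against (A, Beta): payoffs 65, 42 → best response Left.
Player II against (A, Gamma): payoffs 73, 43 → best response Left.
Player II against (B, Alpha): payoffs 46, 59 → best response Right.
Player II against (B, Beta): payoffs 26, 97 → best response Right.
Player II against (B, Gamma): payoffs 88, 43 → best response Left.
Player III against (A, Left): payoffs 89, 18, 80 → best response Alpha.
Player III against (A, Right): payoffs 22, 63, 90 → best response Gamma.
Player III against (B, Left): payoffs 33, 75, 86 → best response Gamma.
Player III against (B, Right): payoffs 29, 91, 99 → best response Gamma.
No profile is a mutual best response for all players.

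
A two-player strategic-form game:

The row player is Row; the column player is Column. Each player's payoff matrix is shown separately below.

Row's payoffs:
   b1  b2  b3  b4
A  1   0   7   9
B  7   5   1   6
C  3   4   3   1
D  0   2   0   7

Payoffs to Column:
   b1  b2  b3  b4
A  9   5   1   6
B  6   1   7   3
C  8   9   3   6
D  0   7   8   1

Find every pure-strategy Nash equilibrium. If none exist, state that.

none

For each player, find the best response to each opponent profile; mutual best responses are the pure NE.
Row against b1: payoffs 1, 7, 3, 0 → best response B.
Row against b2: payoffs 0, 5, 4, 2 → best response B.
Row against b3: payoffs 7, 1, 3, 0 → best response A.
Row against b4: payoffs 9, 6, 1, 7 → best response A.
Column against A: payoffs 9, 5, 1, 6 → best response b1.
Column against B: payoffs 6, 1, 7, 3 → best response b3.
Column against C: payoffs 8, 9, 3, 6 → best response b2.
Column against D: payoffs 0, 7, 8, 1 → best response b3.
No profile is a mutual best response for all players.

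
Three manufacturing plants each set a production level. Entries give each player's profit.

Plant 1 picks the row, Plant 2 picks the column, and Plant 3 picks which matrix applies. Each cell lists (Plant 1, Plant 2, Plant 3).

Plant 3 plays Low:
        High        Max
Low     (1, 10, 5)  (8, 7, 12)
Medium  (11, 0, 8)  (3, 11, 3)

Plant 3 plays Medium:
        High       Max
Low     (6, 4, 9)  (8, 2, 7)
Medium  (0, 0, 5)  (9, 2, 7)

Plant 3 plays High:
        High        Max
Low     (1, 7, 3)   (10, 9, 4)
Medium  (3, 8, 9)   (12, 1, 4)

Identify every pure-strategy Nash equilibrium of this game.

(Low, High, Medium), (Medium, High, High), (Medium, Max, Medium)

Check each profile: it is a Nash equilibrium iff no player can strictly gain by switching unilaterally.
(Low, High, Low): Plant 1 can switch to Medium (1 → 11). Not NE.
(Low, High, Medium): Plant 1 gets 6, best alternative 0; Plant 2 gets 4, best alternative 2; Plant 3 gets 9, best alternative 5. No profitable deviation — NE.
(Low, High, High): Plant 1 can switch to Medium (1 → 3). Not NE.
(Low, Max, Low): Plant 2 can switch to High (7 → 10). Not NE.
(Low, Max, Medium): Plant 1 can switch to Medium (8 → 9). Not NE.
(Low, Max, High): Plant 1 can switch to Medium (10 → 12). Not NE.
(Medium, High, Low): Plant 2 can switch to Max (0 → 11). Not NE.
(Medium, High, Medium): Plant 1 can switch to Low (0 → 6). Not NE.
(Medium, High, High): Plant 1 gets 3, best alternative 1; Plant 2 gets 8, best alternative 1; Plant 3 gets 9, best alternative 8. No profitable deviation — NE.
(Medium, Max, Low): Plant 1 can switch to Low (3 → 8). Not NE.
(Medium, Max, Medium): Plant 1 gets 9, best alternative 8; Plant 2 gets 2, best alternative 0; Plant 3 gets 7, best alternative 4. No profitable deviation — NE.
(Medium, Max, High): Plant 2 can switch to High (1 → 8). Not NE.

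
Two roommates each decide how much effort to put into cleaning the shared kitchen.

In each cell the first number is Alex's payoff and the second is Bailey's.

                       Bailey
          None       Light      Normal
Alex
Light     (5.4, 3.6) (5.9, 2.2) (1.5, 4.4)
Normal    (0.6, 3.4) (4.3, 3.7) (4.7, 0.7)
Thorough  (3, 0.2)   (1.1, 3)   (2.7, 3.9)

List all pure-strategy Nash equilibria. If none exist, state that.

none

Mark each player's best response to every combination of opponents' strategies; a profile where every player is best-responding is a pure Nash equilibrium.
Alex against None: payoffs 5.4, 0.6, 3 → best response Light.
Alex against Light: payoffs 5.9, 4.3, 1.1 → best response Light.
Alex against Normal: payoffs 1.5, 4.7, 2.7 → best response Normal.
Bailey against Light: payoffs 3.6, 2.2, 4.4 → best response Normal.
Bailey against Normal: payoffs 3.4, 3.7, 0.7 → best response Light.
Bailey against Thorough: payoffs 0.2, 3, 3.9 → best response Normal.
No profile is a mutual best response for all players.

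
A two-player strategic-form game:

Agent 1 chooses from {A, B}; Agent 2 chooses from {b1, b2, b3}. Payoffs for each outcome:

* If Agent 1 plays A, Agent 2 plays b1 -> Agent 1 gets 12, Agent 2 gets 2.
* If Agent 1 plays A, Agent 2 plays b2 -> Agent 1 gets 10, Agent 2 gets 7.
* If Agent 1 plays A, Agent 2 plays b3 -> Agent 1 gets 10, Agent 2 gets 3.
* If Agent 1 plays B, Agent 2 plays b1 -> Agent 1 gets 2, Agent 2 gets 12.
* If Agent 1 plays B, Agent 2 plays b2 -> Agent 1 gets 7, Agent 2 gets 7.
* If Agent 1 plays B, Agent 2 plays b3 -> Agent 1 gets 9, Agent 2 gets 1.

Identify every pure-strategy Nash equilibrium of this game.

Agent 1 against b1: payoffs 12, 2 → best response A.
Agent 1 against b2: payoffs 10, 7 → best response A.
Agent 1 against b3: payoffs 10, 9 → best response A.
Agent 2 against A: payoffs 2, 7, 3 → best response b2.
Agent 2 against B: payoffs 12, 7, 1 → best response b1.
Mutual best responses: (A, b2).

(A, b2)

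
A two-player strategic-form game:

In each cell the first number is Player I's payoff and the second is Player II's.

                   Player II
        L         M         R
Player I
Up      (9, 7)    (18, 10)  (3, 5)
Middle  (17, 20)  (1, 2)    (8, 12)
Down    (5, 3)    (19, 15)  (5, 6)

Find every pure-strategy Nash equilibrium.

The pure Nash equilibria are (Middle, L) and (Down, M).

Player I against L: payoffs 9, 17, 5 → best response Middle.
Player I against M: payoffs 18, 1, 19 → best response Down.
Player I against R: payoffs 3, 8, 5 → best response Middle.
Player II against Up: payoffs 7, 10, 5 → best response M.
Player II against Middle: payoffs 20, 2, 12 → best response L.
Player II against Down: payoffs 3, 15, 6 → best response M.
Mutual best responses: (Middle, L); (Down, M).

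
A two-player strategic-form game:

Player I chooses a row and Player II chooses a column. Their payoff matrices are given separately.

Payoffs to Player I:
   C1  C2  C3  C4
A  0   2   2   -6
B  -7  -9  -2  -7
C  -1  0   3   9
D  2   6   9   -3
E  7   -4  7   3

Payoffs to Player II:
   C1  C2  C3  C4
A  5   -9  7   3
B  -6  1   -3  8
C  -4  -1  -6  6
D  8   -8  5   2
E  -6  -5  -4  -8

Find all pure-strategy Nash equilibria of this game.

Player I against C1: payoffs 0, -7, -1, 2, 7 → best response E.
Player I against C2: payoffs 2, -9, 0, 6, -4 → best response D.
Player I against C3: payoffs 2, -2, 3, 9, 7 → best response D.
Player I against C4: payoffs -6, -7, 9, -3, 3 → best response C.
Player II against A: payoffs 5, -9, 7, 3 → best response C3.
Player II against B: payoffs -6, 1, -3, 8 → best response C4.
Player II against C: payoffs -4, -1, -6, 6 → best response C4.
Player II against D: payoffs 8, -8, 5, 2 → best response C1.
Player II against E: payoffs -6, -5, -4, -8 → best response C3.
Mutual best responses: (C, C4).

Pure NE: (C, C4)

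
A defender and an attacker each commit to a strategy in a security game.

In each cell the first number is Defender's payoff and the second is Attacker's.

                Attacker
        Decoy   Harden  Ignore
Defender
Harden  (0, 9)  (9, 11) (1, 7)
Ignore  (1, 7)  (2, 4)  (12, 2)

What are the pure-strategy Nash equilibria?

(Harden, Decoy): Defender can switch to Ignore (0 → 1). Not NE.
(Harden, Harden): Defender gets 9, best alternative 2; Attacker gets 11, best alternative 9. No profitable deviation — NE.
(Harden, Ignore): Defender can switch to Ignore (1 → 12). Not NE.
(Ignore, Decoy): Defender gets 1, best alternative 0; Attacker gets 7, best alternative 4. No profitable deviation — NE.
(Ignore, Harden): Defender can switch to Harden (2 → 9). Not NE.
(Ignore, Ignore): Attacker can switch to Decoy (2 → 7). Not NE.

(Harden, Harden), (Ignore, Decoy)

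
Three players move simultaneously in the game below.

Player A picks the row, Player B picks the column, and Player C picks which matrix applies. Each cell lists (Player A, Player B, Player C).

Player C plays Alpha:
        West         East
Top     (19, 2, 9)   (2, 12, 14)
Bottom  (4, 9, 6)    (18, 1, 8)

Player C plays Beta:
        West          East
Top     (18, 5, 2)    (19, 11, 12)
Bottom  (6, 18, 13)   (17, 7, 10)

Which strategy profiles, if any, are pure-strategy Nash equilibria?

Player A against (West, Alpha): payoffs 19, 4 → best response Top.
Player A against (West, Beta): payoffs 18, 6 → best response Top.
Player A against (East, Alpha): payoffs 2, 18 → best response Bottom.
Player A against (East, Beta): payoffs 19, 17 → best response Top.
Player B against (Top, Alpha): payoffs 2, 12 → best response East.
Player B against (Top, Beta): payoffs 5, 11 → best response East.
Player B against (Bottom, Alpha): payoffs 9, 1 → best response West.
Player B against (Bottom, Beta): payoffs 18, 7 → best response West.
Player C against (Top, West): payoffs 9, 2 → best response Alpha.
Player C against (Top, East): payoffs 14, 12 → best response Alpha.
Player C against (Bottom, West): payoffs 6, 13 → best response Beta.
Player C against (Bottom, East): payoffs 8, 10 → best response Beta.
No profile is a mutual best response for all players.

none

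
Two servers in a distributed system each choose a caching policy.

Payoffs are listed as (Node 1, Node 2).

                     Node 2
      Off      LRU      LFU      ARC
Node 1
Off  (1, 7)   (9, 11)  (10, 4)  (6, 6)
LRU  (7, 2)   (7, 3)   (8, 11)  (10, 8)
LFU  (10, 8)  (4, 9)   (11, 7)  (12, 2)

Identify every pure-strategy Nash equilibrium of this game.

Pure NE: (Off, LRU)

For each strategy profile, look for a profitable unilateral deviation.
(Off, Off): Node 1 can switch to LRU (1 → 7). Not NE.
(Off, LRU): Node 1 gets 9, best alternative 7; Node 2 gets 11, best alternative 7. No profitable deviation — NE.
(Off, LFU): Node 1 can switch to LFU (10 → 11). Not NE.
(Off, ARC): Node 1 can switch to LRU (6 → 10). Not NE.
(LRU, Off): Node 1 can switch to LFU (7 → 10). Not NE.
(LRU, LRU): Node 1 can switch to Off (7 → 9). Not NE.
(LRU, LFU): Node 1 can switch to Off (8 → 10). Not NE.
(The remaining 5 profiles each have a profitable deviation by the same check.)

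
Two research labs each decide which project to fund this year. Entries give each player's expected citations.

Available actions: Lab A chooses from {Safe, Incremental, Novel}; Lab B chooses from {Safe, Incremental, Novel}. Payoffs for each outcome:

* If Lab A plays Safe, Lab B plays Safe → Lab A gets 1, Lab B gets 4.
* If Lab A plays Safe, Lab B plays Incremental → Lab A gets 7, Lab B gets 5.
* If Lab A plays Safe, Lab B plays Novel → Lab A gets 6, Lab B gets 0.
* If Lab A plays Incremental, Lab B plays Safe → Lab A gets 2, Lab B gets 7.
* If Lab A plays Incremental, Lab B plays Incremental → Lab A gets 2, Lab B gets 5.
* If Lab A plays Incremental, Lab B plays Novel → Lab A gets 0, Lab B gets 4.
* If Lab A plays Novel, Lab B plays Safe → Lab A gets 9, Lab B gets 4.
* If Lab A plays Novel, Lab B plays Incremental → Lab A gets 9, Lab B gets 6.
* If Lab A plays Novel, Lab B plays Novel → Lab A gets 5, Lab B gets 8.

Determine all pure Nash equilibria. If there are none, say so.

No pure-strategy Nash equilibrium.

For each player, find the best response to each opponent profile; mutual best responses are the pure NE.
Lab A against Safe: payoffs 1, 2, 9 → best response Novel.
Lab A against Incremental: payoffs 7, 2, 9 → best response Novel.
Lab A against Novel: payoffs 6, 0, 5 → best response Safe.
Lab B against Safe: payoffs 4, 5, 0 → best response Incremental.
Lab B against Incremental: payoffs 7, 5, 4 → best response Safe.
Lab B against Novel: payoffs 4, 6, 8 → best response Novel.
No profile is a mutual best response for all players.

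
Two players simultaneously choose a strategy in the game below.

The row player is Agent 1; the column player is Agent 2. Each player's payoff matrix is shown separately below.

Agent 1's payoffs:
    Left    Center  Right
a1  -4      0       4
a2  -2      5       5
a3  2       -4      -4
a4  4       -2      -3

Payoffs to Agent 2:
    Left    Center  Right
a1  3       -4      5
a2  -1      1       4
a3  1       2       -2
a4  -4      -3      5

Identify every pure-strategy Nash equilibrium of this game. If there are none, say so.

(a1, Left): Agent 1 can switch to a2 (-4 → -2). Not NE.
(a1, Center): Agent 1 can switch to a2 (0 → 5). Not NE.
(a1, Right): Agent 1 can switch to a2 (4 → 5). Not NE.
(a2, Left): Agent 1 can switch to a3 (-2 → 2). Not NE.
(a2, Center): Agent 2 can switch to Right (1 → 4). Not NE.
(a2, Right): Agent 1 gets 5, best alternative 4; Agent 2 gets 4, best alternative 1. No profitable deviation — NE.
(a3, Left): Agent 1 can switch to a4 (2 → 4). Not NE.
(The remaining 5 profiles each have a profitable deviation by the same check.)

The unique pure-strategy Nash equilibrium is (a2, Right).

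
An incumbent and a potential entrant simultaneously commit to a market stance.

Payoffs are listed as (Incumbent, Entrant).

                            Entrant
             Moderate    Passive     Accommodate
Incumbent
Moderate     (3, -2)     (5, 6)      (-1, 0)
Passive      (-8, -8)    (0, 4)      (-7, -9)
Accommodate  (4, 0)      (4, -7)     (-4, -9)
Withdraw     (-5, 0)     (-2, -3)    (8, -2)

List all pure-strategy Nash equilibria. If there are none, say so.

Incumbent against Moderate: payoffs 3, -8, 4, -5 → best response Accommodate.
Incumbent against Passive: payoffs 5, 0, 4, -2 → best response Moderate.
Incumbent against Accommodate: payoffs -1, -7, -4, 8 → best response Withdraw.
Entrant against Moderate: payoffs -2, 6, 0 → best response Passive.
Entrant against Passive: payoffs -8, 4, -9 → best response Passive.
Entrant against Accommodate: payoffs 0, -7, -9 → best response Moderate.
Entrant against Withdraw: payoffs 0, -3, -2 → best response Moderate.
Mutual best responses: (Moderate, Passive); (Accommodate, Moderate).

The pure Nash equilibria are (Moderate, Passive) and (Accommodate, Moderate).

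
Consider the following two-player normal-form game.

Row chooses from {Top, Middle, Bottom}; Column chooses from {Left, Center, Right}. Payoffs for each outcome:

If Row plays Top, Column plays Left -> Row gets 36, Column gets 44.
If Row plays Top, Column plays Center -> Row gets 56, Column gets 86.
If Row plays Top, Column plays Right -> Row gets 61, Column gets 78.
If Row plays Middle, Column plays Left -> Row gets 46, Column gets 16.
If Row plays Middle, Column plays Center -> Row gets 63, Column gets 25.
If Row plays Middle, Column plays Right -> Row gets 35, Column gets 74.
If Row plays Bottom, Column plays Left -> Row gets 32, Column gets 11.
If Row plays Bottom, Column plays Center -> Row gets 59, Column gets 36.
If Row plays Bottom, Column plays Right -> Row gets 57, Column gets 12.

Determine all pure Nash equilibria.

(Top, Left): Row can switch to Middle (36 → 46). Not NE.
(Top, Center): Row can switch to Middle (56 → 63). Not NE.
(Top, Right): Column can switch to Center (78 → 86). Not NE.
(Middle, Left): Column can switch to Center (16 → 25). Not NE.
(Middle, Center): Column can switch to Right (25 → 74). Not NE.
(Middle, Right): Row can switch to Top (35 → 61). Not NE.
(Bottom, Left): Row can switch to Top (32 → 36). Not NE.
(Bottom, Center): Row can switch to Middle (59 → 63). Not NE.
(Bottom, Right): Row can switch to Top (57 → 61). Not NE.

There is no pure-strategy Nash equilibrium.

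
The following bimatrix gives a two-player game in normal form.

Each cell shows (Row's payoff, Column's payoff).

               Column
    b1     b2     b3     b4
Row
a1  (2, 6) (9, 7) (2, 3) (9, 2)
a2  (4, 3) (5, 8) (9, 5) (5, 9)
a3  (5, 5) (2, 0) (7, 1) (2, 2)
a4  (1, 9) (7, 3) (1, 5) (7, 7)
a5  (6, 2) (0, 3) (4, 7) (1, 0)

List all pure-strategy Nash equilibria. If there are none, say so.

Pure NE: (a1, b2)

Mark each player's best response to every combination of opponents' strategies; a profile where every player is best-responding is a pure Nash equilibrium.
Row against b1: payoffs 2, 4, 5, 1, 6 → best response a5.
Row against b2: payoffs 9, 5, 2, 7, 0 → best response a1.
Row against b3: payoffs 2, 9, 7, 1, 4 → best response a2.
Row against b4: payoffs 9, 5, 2, 7, 1 → best response a1.
Column against a1: payoffs 6, 7, 3, 2 → best response b2.
Column against a2: payoffs 3, 8, 5, 9 → best response b4.
Column against a3: payoffs 5, 0, 1, 2 → best response b1.
Column against a4: payoffs 9, 3, 5, 7 → best response b1.
Column against a5: payoffs 2, 3, 7, 0 → best response b3.
Mutual best responses: (a1, b2).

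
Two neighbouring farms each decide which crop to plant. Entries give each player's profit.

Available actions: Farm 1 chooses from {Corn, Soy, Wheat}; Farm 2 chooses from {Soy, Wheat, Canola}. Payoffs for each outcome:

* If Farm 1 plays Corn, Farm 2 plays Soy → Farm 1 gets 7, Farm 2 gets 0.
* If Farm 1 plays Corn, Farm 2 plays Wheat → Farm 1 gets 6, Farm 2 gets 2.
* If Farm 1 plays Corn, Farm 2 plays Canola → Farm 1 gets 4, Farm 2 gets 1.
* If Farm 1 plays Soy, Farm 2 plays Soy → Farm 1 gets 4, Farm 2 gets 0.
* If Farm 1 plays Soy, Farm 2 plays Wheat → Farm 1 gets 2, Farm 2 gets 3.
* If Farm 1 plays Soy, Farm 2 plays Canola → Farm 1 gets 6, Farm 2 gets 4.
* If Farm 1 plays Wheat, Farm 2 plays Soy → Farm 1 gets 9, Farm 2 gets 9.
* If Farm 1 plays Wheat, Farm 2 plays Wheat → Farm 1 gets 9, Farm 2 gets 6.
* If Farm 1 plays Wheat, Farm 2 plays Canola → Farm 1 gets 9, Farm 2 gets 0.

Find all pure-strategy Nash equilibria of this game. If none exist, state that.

Farm 1 against Soy: payoffs 7, 4, 9 → best response Wheat.
Farm 1 against Wheat: payoffs 6, 2, 9 → best response Wheat.
Farm 1 against Canola: payoffs 4, 6, 9 → best response Wheat.
Farm 2 against Corn: payoffs 0, 2, 1 → best response Wheat.
Farm 2 against Soy: payoffs 0, 3, 4 → best response Canola.
Farm 2 against Wheat: payoffs 9, 6, 0 → best response Soy.
Mutual best responses: (Wheat, Soy).

Pure NE: (Wheat, Soy)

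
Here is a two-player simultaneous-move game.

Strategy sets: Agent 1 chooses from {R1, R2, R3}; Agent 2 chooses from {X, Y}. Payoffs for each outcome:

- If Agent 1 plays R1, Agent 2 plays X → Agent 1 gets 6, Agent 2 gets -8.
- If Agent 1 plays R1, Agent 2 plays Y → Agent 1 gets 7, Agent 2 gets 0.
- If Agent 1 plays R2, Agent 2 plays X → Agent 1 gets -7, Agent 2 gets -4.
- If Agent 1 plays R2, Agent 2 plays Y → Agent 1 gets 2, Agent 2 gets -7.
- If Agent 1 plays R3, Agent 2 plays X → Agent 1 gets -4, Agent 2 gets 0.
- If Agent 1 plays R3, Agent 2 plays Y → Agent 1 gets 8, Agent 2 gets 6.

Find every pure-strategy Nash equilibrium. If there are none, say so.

The unique pure-strategy Nash equilibrium is (R3, Y).

(R1, X): Agent 2 can switch to Y (-8 → 0). Not NE.
(R1, Y): Agent 1 can switch to R3 (7 → 8). Not NE.
(R2, X): Agent 1 can switch to R1 (-7 → 6). Not NE.
(R2, Y): Agent 1 can switch to R1 (2 → 7). Not NE.
(R3, X): Agent 1 can switch to R1 (-4 → 6). Not NE.
(R3, Y): Agent 1 gets 8, best alternative 7; Agent 2 gets 6, best alternative 0. No profitable deviation — NE.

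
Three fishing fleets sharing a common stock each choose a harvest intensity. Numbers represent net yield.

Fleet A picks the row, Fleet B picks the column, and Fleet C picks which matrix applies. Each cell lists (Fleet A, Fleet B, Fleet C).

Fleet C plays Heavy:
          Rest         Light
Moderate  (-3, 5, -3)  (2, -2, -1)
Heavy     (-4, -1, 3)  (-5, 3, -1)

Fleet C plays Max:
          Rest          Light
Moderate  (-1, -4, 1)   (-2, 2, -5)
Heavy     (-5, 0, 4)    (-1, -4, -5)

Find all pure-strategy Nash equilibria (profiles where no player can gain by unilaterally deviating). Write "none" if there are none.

(Moderate, Rest, Heavy): Fleet C can switch to Max (-3 → 1). Not NE.
(Moderate, Rest, Max): Fleet B can switch to Light (-4 → 2). Not NE.
(Moderate, Light, Heavy): Fleet B can switch to Rest (-2 → 5). Not NE.
(Moderate, Light, Max): Fleet A can switch to Heavy (-2 → -1). Not NE.
(Heavy, Rest, Heavy): Fleet A can switch to Moderate (-4 → -3). Not NE.
(Heavy, Rest, Max): Fleet A can switch to Moderate (-5 → -1). Not NE.
(Heavy, Light, Heavy): Fleet A can switch to Moderate (-5 → 2). Not NE.
(Heavy, Light, Max): Fleet B can switch to Rest (-4 → 0). Not NE.

No pure-strategy Nash equilibrium.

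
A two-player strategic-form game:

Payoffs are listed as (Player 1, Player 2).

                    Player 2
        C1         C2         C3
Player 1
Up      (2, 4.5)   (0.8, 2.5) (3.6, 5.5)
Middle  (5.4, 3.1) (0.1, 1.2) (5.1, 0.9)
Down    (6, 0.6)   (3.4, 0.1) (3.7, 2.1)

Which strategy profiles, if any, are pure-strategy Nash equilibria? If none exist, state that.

Mark each player's best response to every combination of opponents' strategies; a profile where every player is best-responding is a pure Nash equilibrium.
Player 1 against C1: payoffs 2, 5.4, 6 → best response Down.
Player 1 against C2: payoffs 0.8, 0.1, 3.4 → best response Down.
Player 1 against C3: payoffs 3.6, 5.1, 3.7 → best response Middle.
Player 2 against Up: payoffs 4.5, 2.5, 5.5 → best response C3.
Player 2 against Middle: payoffs 3.1, 1.2, 0.9 → best response C1.
Player 2 against Down: payoffs 0.6, 0.1, 2.1 → best response C3.
No profile is a mutual best response for all players.

There is no pure-strategy Nash equilibrium.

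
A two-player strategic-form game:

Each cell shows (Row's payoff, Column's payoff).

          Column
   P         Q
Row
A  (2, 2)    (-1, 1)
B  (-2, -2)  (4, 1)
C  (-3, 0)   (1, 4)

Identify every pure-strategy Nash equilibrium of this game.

Row against P: payoffs 2, -2, -3 → best response A.
Row against Q: payoffs -1, 4, 1 → best response B.
Column against A: payoffs 2, 1 → best response P.
Column against B: payoffs -2, 1 → best response Q.
Column against C: payoffs 0, 4 → best response Q.
Mutual best responses: (A, P); (B, Q).

Pure-strategy Nash equilibria: (A, P); (B, Q)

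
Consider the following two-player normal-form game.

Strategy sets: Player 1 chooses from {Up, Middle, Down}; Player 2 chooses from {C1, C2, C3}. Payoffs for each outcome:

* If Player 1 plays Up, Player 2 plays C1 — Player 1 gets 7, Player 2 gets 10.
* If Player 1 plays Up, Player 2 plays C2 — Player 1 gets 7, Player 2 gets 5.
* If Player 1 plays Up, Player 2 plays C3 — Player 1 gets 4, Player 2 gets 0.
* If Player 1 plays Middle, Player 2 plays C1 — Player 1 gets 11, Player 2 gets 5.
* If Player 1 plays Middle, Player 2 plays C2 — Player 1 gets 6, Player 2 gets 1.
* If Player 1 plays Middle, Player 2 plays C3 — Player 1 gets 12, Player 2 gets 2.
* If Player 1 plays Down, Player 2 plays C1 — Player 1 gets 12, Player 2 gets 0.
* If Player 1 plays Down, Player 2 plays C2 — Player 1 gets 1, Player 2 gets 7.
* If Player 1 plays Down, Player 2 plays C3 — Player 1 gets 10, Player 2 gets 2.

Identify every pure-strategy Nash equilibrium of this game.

(Up, C1): Player 1 can switch to Middle (7 → 11). Not NE.
(Up, C2): Player 2 can switch to C1 (5 → 10). Not NE.
(Up, C3): Player 1 can switch to Middle (4 → 12). Not NE.
(Middle, C1): Player 1 can switch to Down (11 → 12). Not NE.
(Middle, C2): Player 1 can switch to Up (6 → 7). Not NE.
(Middle, C3): Player 2 can switch to C1 (2 → 5). Not NE.
(Down, C1): Player 2 can switch to C2 (0 → 7). Not NE.
(Down, C2): Player 1 can switch to Up (1 → 7). Not NE.
(Down, C3): Player 1 can switch to Middle (10 → 12). Not NE.

This game has no pure Nash equilibrium.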